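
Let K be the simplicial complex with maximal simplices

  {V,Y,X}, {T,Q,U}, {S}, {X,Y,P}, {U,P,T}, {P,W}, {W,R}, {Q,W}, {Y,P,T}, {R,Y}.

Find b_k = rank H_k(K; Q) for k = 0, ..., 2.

K has 10 vertices, 15 edges, 5 triangles.
rank ∂_0 = 0, rank ∂_1 = 8 ⇒ b_0 = 10 − 0 − 8 = 2; all invariant factors of ∂_1 are 1 so no torsion. So H_0 = Z^2.
rank ∂_1 = 8, rank ∂_2 = 5 ⇒ b_1 = 15 − 8 − 5 = 2; all invariant factors of ∂_2 are 1 so no torsion. So H_1 = Z^2.
rank ∂_2 = 5, rank ∂_3 = 0 ⇒ b_2 = 5 − 5 − 0 = 0. So H_2 = 0.

b_0 = 2, b_1 = 2, b_2 = 0.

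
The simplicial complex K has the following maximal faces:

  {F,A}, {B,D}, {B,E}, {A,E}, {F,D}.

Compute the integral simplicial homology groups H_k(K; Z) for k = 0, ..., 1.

Fix the vertex order A < B < D < E < F and write every simplex with vertices in increasing order. Then dim K = 1 and the simplices of K are:

  0-simplices (5): A, B, D, E, F
  1-simplices (5): AE, AF, BD, BE, DF

so the chain groups are C_0 ≅ Z^5, C_1 ≅ Z^5.

Boundary ∂_1: C_1 → C_0 maps an edge to its endpoints' difference, ∂[p,q] = q − p. For instance
  ∂DF = F − D.
As a 5×5 matrix over Z this has rank 4, with invariant factors (1,1,1,1).

From H_k ≅ ker(∂_k) / im(∂_{k+1}) we obtain:

  H_0: rank C_0 − rank ∂_1 = 5 − 4 = 1, and the invariant factors of ∂_1 are all 1, so H_0 ≅ Z.
  H_1: rank ker ∂_1 − rank ∂_2 = (5 − 4) − 0 = 1, and there is no ∂_2, so H_1 ≅ Z.

H_0 ≅ Z,  H_1 ≅ Z.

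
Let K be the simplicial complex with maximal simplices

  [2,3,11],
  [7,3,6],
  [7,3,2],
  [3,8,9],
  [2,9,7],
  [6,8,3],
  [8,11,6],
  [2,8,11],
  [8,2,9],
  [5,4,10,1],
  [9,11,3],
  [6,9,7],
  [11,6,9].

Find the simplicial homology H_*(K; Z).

Order the vertices as 1 < 2 < 3 < 4 < 5 < 6 < 7 < 8 < 9 < 10 < 11. Listing each simplex with vertices in this order, K has dimension 3 with simplices:

  0-simplices (11): [1], [2], [3], [4], [5], [6], [7], [8], [9], [10], [11]
  1-simplices (24): (24 of them)
  2-simplices (16): [1,4,5], [1,4,10], [1,5,10], [2,3,7], [2,3,11], [2,7,9], [2,8,9], [2,8,11], [3,6,7], [3,6,8], [3,8,9], [3,9,11], [4,5,10], [6,7,9], [6,8,11], [6,9,11]
  3-simplices (1): [1,4,5,10]

giving chain groups C_0 ≅ Z^11, C_1 ≅ Z^24, C_2 ≅ Z^16, C_3 ≅ Z^1.

Boundary ∂_1: C_1 → C_0 sends each edge [p,q] (with p < q) to q − p.
As a 11×24 matrix over Z this has rank 9, with invariant factors (1,1,1,1,1,1,1,1,1).

Boundary ∂_2: C_2 → C_1 sends each 2-simplex [p,q,r] to [q,r] − [p,r] + [p,q]. For instance
  ∂[6,8,11] = [8,11] − [6,11] + [6,8],
  ∂[2,8,9] = [8,9] − [2,9] + [2,8].
As a 24×16 matrix over Z this has rank 15, with invariant factors (1,1,1,1,1,1,1,1,1,1,1,1,1,1,2).

∂_3: C_3 → C_2 sends each 3-simplex σ to the alternating sum Σ_i (−1)^i (σ with its i-th vertex removed). For instance
  ∂[1,4,5,10] = [4,5,10] − [1,5,10] + [1,4,10] − [1,4,5].
The 16×1 boundary matrix has rank 1 and Smith normal form diag(1).

Reading off H_k = ker ∂_k / im ∂_{k+1}:

  H_0: rank C_0 − rank ∂_1 = 11 − 9 = 2, and the invariant factors of ∂_1 are all 1, so H_0 = Z^2.
  H_1: rank ker ∂_1 − rank ∂_2 = (24 − 9) − 15 = 0, and ∂_2 has invariant factor 2 > 1, so H_1 = Z/2.
  H_2: rank ker ∂_2 − rank ∂_3 = (16 − 15) − 1 = 0, and the invariant factors of ∂_3 are all 1, so H_2 = 0.
  H_3: rank ker ∂_3 − rank ∂_4 = (1 − 1) − 0 = 0, and there is no ∂_4, so H_3 = 0.

(K is a triangulation of the disjoint union of the 3-simplex and the real projective plane RP^2.)

H_0 = Z^2,  H_1 = Z/2,  H_2 = 0,  H_3 = 0.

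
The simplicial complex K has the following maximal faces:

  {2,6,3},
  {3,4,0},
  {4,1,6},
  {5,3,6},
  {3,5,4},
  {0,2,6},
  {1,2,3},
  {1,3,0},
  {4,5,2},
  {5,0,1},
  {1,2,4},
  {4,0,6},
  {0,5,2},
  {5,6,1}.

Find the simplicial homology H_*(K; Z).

H_0 = Z,  H_1 = Z^2,  H_2 = Z.

Fix the vertex order 0 < 1 < 2 < 3 < 4 < 5 < 6 and write every simplex with vertices in increasing order. Then dim K = 2 and the simplices of K are:

  0-simplices (7): [0], [1], [2], [3], [4], [5], [6]
  1-simplices (21): [0,1], [0,2], [0,3], [0,4], [0,5], [0,6], [1,2], [1,3], [1,4], [1,5], [1,6], [2,3], [2,4], [2,5], [2,6], [3,4], [3,5], [3,6], [4,5], [4,6], [5,6]
  2-simplices (14): [0,1,3], [0,1,5], [0,2,5], [0,2,6], [0,3,4], [0,4,6], [1,2,3], [1,2,4], [1,4,6], [1,5,6], [2,3,6], [2,4,5], [3,4,5], [3,5,6]

Hence C_0 ≅ Z^7, C_1 ≅ Z^21, C_2 ≅ Z^14.

Boundary ∂_1: C_1 → C_0 sends each edge [p,q] (with p < q) to q − p.
This gives a 7×21 integer matrix of rank 6; reducing to Smith normal form yields diagonal entries (1,1,1,1,1,1).

∂_2: C_2 → C_1 sends each 2-simplex [p,q,r] to [q,r] − [p,r] + [p,q]. For instance
  ∂[0,4,6] = [4,6] − [0,6] + [0,4],
  ∂[2,3,6] = [3,6] − [2,6] + [2,3].
This gives a 21×14 integer matrix of rank 13; reducing to Smith normal form yields diagonal entries (1,1,1,1,1,1,1,1,1,1,1,1,1).

Now H_k = ker ∂_k / im ∂_{k+1}, so:

  H_0: rank C_0 − rank ∂_1 = 7 − 6 = 1, and the invariant factors of ∂_1 are all 1, so H_0 = Z.
  H_1: rank ker ∂_1 − rank ∂_2 = (21 − 6) − 13 = 2, and the invariant factors of ∂_2 are all 1, so H_1 = Z^2.
  H_2: rank ker ∂_2 − rank ∂_3 = (14 − 13) − 0 = 1, and there is no ∂_3, so H_2 = Z.

(K is a triangulation of the torus T^2.)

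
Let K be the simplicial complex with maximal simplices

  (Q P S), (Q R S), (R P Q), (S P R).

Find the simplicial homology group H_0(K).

Fix the vertex order P < Q < R < S and write every simplex with vertices in increasing order. Then dim K = 2 and the simplices of K are:

  0-simplices (4): P, Q, R, S
  1-simplices (6): PQ, PR, PS, QR, QS, RS
  2-simplices (4): PQR, PQS, PRS, QRS

so the chain groups are C_0 ≅ Z^4, C_1 ≅ Z^6, C_2 ≅ Z^4.

Boundary ∂_1: C_1 → C_0 is given by ∂[p,q] = [q] − [p]. For instance
  ∂QR = R − Q.
The resulting 4×6 matrix has rank 3, and its Smith normal form has invariant factors (1,1,1).

Boundary ∂_2: C_2 → C_1 acts by ∂[p,q,r] = [q,r] − [p,r] + [p,q]. For instance
  ∂QRS = RS − QS + QR,
  ∂PQR = QR − PR + PQ.
This gives a 6×4 integer matrix of rank 3; reducing to Smith normal form yields diagonal entries (1,1,1).

From H_k ≅ ker(∂_k) / im(∂_{k+1}) we obtain:

  H_0: rank C_0 − rank ∂_1 = 4 − 3 = 1, and the invariant factors of ∂_1 are all 1, so H_0 ≅ Z.

H_0 ≅ Z.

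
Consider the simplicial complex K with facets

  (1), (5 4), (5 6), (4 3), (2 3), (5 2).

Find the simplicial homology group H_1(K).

H_1 = Z.

We work with the vertex ordering 1 < 2 < 3 < 4 < 5 < 6. The simplices of K, each written with vertices in increasing order, are:

  0-simplices (6): [1], [2], [3], [4], [5], [6]
  1-simplices (5): [2,3], [2,5], [3,4], [4,5], [5,6]

so the chain groups are C_0 ≅ Z^6, C_1 ≅ Z^5.

∂_1: C_1 → C_0 is given by ∂[p,q] = [q] − [p]. For instance
  ∂[4,5] = [5] − [4].
This gives a 6×5 integer matrix of rank 4; reducing to Smith normal form yields diagonal entries (1,1,1,1).

From H_k ≅ ker(∂_k) / im(∂_{k+1}) we obtain:

  H_1: rank ker ∂_1 − rank ∂_2 = (5 − 4) − 0 = 1, and there is no ∂_2, so H_1 = Z.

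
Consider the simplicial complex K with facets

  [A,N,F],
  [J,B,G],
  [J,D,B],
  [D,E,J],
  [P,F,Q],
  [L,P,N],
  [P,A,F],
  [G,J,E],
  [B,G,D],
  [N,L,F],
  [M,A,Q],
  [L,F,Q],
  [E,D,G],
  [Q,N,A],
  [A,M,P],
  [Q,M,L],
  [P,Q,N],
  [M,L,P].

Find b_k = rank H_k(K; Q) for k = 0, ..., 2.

Take the total order A < B < D < E < F < G < J < L < M < N < P < Q on the vertex set. Then K (dimension 2) consists of the simplices:

  0-simplices (12): A, B, D, E, F, G, J, L, M, N, P, Q
  1-simplices (27): AF, AM, AN, AP, AQ, BD, BG, BJ, DE, DG, DJ, EG, EJ, FL, FN, FP, FQ, GJ, LM, LN, LP, LQ, MP, MQ, NP, NQ, PQ
  2-simplices (18): AFN, AFP, AMP, AMQ, ANQ, BDG, BDJ, BGJ, DEG, DEJ, EGJ, FLN, FLQ, FPQ, LMP, LMQ, LNP, NPQ

so the chain groups are C_0 ≅ Z^12, C_1 ≅ Z^27, C_2 ≅ Z^18.

∂_1: C_1 → C_0 maps an edge to its endpoints' difference, ∂[p,q] = q − p.
The 12×27 boundary matrix has rank 10 and Smith normal form diag(1,1,1,1,1,1,1,1,1,1).

∂_2: C_2 → C_1 sends each 2-simplex [p,q,r] to [q,r] − [p,r] + [p,q]. For instance
  ∂LNP = NP − LP + LN,
  ∂FPQ = PQ − FQ + FP.
This gives a 27×18 integer matrix of rank 17; reducing to Smith normal form yields diagonal entries (1,1,1,1,1,1,1,1,1,1,1,1,1,1,1,1,2).

Now H_k = ker ∂_k / im ∂_{k+1}, so:

  H_0: rank C_0 − rank ∂_1 = 12 − 10 = 2, and the invariant factors of ∂_1 are all 1, so H_0 = Z^2.
  H_1: rank ker ∂_1 − rank ∂_2 = (27 − 10) − 17 = 0, and ∂_2 has invariant factor 2 > 1, so H_1 = Z/2.
  H_2: rank ker ∂_2 − rank ∂_3 = (18 − 17) − 0 = 1, and there is no ∂_3, so H_2 = Z.

As a check, the Euler characteristic is 12 − 27 + 18 = 3, which agrees with 2 − 0 + 1 = 3.
(K is a triangulation of the disjoint union of the real projective plane RP^2 and the 2-sphere S^2.)

Hence the Betti numbers are b_0 = 2, b_1 = 0, b_2 = 1.

b_0 = 2, b_1 = 0, b_2 = 1.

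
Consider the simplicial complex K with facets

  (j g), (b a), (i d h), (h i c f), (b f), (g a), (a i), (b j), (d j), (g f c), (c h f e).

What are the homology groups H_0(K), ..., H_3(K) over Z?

H_0 = Z,  H_1 = Z^4,  H_2 = 0,  H_3 = 0.

Take the total order a < b < c < d < e < f < g < h < i < j on the vertex set. Then K (dimension 3) consists of the simplices:

  0-simplices (10): a, b, c, d, e, f, g, h, i, j
  1-simplices (20): ab, ag, ai, bf, bj, ce, cf, cg, ch, ci, dh, di, dj, ef, eh, fg, fh, fi, gj, hi
  2-simplices (9): cef, ceh, cfg, cfh, cfi, chi, dhi, efh, fhi
  3-simplices (2): cefh, cfhi

Hence C_0 ≅ Z^10, C_1 ≅ Z^20, C_2 ≅ Z^9, C_3 ≅ Z^2.

∂_1: C_1 → C_0 maps an edge to its endpoints' difference, ∂[p,q] = q − p.
The 10×20 boundary matrix has rank 9 and Smith normal form diag(1,1,1,1,1,1,1,1,1).

The boundary map ∂_2: C_2 → C_1 maps a triangle to the signed sum of its edges. For instance
  ∂chi = hi − ci + ch,
  ∂cef = ef − cf + ce.
The 20×9 boundary matrix has rank 7 and Smith normal form diag(1,1,1,1,1,1,1).

Boundary ∂_3: C_3 → C_2 sends each 3-simplex σ to the alternating sum Σ_i (−1)^i (σ with its i-th vertex removed). For instance
  ∂cefh = efh − cfh + ceh − cef,
  ∂cfhi = fhi − chi + cfi − cfh.
As a 9×2 matrix over Z this has rank 2, with invariant factors (1,1).

Reading off H_k = ker ∂_k / im ∂_{k+1}:

  H_0: rank C_0 − rank ∂_1 = 10 − 9 = 1, and the invariant factors of ∂_1 are all 1, so H_0 = Z.
  H_1: rank ker ∂_1 − rank ∂_2 = (20 − 9) − 7 = 4, and the invariant factors of ∂_2 are all 1, so H_1 = Z^4.
  H_2: rank ker ∂_2 − rank ∂_3 = (9 − 7) − 2 = 0, and the invariant factors of ∂_3 are all 1, so H_2 = 0.
  H_3: rank ker ∂_3 − rank ∂_4 = (2 − 2) − 0 = 0, and there is no ∂_4, so H_3 = 0.

As a check, the Euler characteristic is 10 − 20 + 9 − 2 = -3, which agrees with 1 − 4 + 0 − 0 = -3.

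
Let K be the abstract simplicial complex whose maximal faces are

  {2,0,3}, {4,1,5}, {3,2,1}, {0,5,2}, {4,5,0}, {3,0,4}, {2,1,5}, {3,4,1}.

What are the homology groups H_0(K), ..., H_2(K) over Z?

Order the vertices as 0 < 1 < 2 < 3 < 4 < 5. Listing each simplex with vertices in this order, K has dimension 2 with simplices:

  0-simplices (6): [0], [1], [2], [3], [4], [5]
  1-simplices (12): [0,2], [0,3], [0,4], [0,5], [1,2], [1,3], [1,4], [1,5], [2,3], [2,5], [3,4], [4,5]
  2-simplices (8): [0,2,3], [0,2,5], [0,3,4], [0,4,5], [1,2,3], [1,2,5], [1,3,4], [1,4,5]

so the chain groups are C_0 ≅ Z^6, C_1 ≅ Z^12, C_2 ≅ Z^8.

∂_1: C_1 → C_0 maps an edge to its endpoints' difference, ∂[p,q] = q − p. For instance
  ∂[1,5] = [5] − [1].
As a 6×12 matrix over Z this has rank 5, with invariant factors (1,1,1,1,1).

The boundary map ∂_2: C_2 → C_1 acts by ∂[p,q,r] = [q,r] − [p,r] + [p,q]. For instance
  ∂[0,4,5] = [4,5] − [0,5] + [0,4],
  ∂[1,2,5] = [2,5] − [1,5] + [1,2].
The resulting 12×8 matrix has rank 7, and its Smith normal form has invariant factors (1,1,1,1,1,1,1).

Computing H_k = (kernel of ∂_k) / (image of ∂_{k+1}):

  H_0: rank C_0 − rank ∂_1 = 6 − 5 = 1, and the invariant factors of ∂_1 are all 1, so H_0 ≅ Z.
  H_1: rank ker ∂_1 − rank ∂_2 = (12 − 5) − 7 = 0, and the invariant factors of ∂_2 are all 1, so H_1 ≅ 0.
  H_2: rank ker ∂_2 − rank ∂_3 = (8 − 7) − 0 = 1, and there is no ∂_3, so H_2 ≅ Z.

(K is a triangulation of the 2-sphere S^2.)

H_0 ≅ Z,  H_1 = 0,  H_2 ≅ Z.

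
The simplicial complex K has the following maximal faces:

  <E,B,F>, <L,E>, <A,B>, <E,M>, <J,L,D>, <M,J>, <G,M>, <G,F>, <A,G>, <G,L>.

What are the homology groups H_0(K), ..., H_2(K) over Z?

Order the vertices as A < B < D < E < F < G < J < L < M. Listing each simplex with vertices in this order, K has dimension 2 with simplices:

  0-simplices (9): A, B, D, E, F, G, J, L, M
  1-simplices (14): AB, AG, BE, BF, DJ, DL, EF, EL, EM, FG, GL, GM, JL, JM
  2-simplices (2): BEF, DJL

giving chain groups C_0 ≅ Z^9, C_1 ≅ Z^14, C_2 ≅ Z^2.

The boundary map ∂_1: C_1 → C_0 maps an edge to its endpoints' difference, ∂[p,q] = q − p. For instance
  ∂AB = B − A.
As a 9×14 matrix over Z this has rank 8, with invariant factors (1,1,1,1,1,1,1,1).

∂_2: C_2 → C_1 maps a triangle to the signed sum of its edges. For instance
  ∂DJL = JL − DL + DJ,
  ∂BEF = EF − BF + BE.
The resulting 14×2 matrix has rank 2, and its Smith normal form has invariant factors (1,1).

Reading off H_k = ker ∂_k / im ∂_{k+1}:

  H_0: rank C_0 − rank ∂_1 = 9 − 8 = 1, and the invariant factors of ∂_1 are all 1, so H_0 = Z.
  H_1: rank ker ∂_1 − rank ∂_2 = (14 − 8) − 2 = 4, and the invariant factors of ∂_2 are all 1, so H_1 = Z^4.
  H_2: rank ker ∂_2 − rank ∂_3 = (2 − 2) − 0 = 0, and there is no ∂_3, so H_2 = 0.

As a check, the Euler characteristic is 9 − 14 + 2 = -3, which agrees with 1 − 4 + 0 = -3.

H_0 ≅ Z,  H_1 ≅ Z^4,  H_2 = 0.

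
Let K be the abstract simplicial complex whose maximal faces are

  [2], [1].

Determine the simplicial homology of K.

Take the total order 1 < 2 on the vertex set. Then K (dimension 0) consists of the simplices:

  0-simplices (2): [1], [2]

giving chain groups C_0 ≅ Z^2.

Computing H_k = (kernel of ∂_k) / (image of ∂_{k+1}):

  H_0: rank C_0 − rank ∂_1 = 2 − 0 = 2, and there is no ∂_1, so H_0 ≅ Z^2.

H_0 ≅ Z^2.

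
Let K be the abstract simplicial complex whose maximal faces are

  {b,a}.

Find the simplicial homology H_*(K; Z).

H_0 ≅ Z,  H_1 = 0.

We work with the vertex ordering a < b. The simplices of K, each written with vertices in increasing order, are:

  0-simplices (2): a, b
  1-simplices (1): ab

giving chain groups C_0 ≅ Z^2, C_1 ≅ Z^1.

The boundary map ∂_1: C_1 → C_0 sends each edge [p,q] (with p < q) to q − p. For instance
  ∂ab = b − a.
The 2×1 boundary matrix has rank 1 and Smith normal form diag(1).

Computing H_k = (kernel of ∂_k) / (image of ∂_{k+1}):

  H_0: rank C_0 − rank ∂_1 = 2 − 1 = 1, and the invariant factors of ∂_1 are all 1, so H_0 ≅ Z.
  H_1: rank ker ∂_1 − rank ∂_2 = (1 − 1) − 0 = 0, and there is no ∂_2, so H_1 ≅ 0.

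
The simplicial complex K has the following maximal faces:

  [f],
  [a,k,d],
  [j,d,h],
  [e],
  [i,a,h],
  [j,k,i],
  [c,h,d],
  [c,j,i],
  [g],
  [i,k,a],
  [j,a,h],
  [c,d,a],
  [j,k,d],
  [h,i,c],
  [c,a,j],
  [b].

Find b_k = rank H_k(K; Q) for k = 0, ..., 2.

b_0 = 5, b_1 = 0, b_2 = 0.

Fix the vertex order a < b < c < d < e < f < g < h < i < j < k and write every simplex with vertices in increasing order. Then dim K = 2 and the simplices of K are:

  0-simplices (11): a, b, c, d, e, f, g, h, i, j, k
  1-simplices (18): ac, ad, ah, ai, aj, ak, cd, ch, ci, cj, dh, dj, dk, hi, hj, ij, ik, jk
  2-simplices (12): acd, acj, adk, ahi, ahj, aik, cdh, chi, cij, dhj, djk, ijk

Hence C_0 ≅ Z^11, C_1 ≅ Z^18, C_2 ≅ Z^12.

The boundary map ∂_1: C_1 → C_0 maps an edge to its endpoints' difference, ∂[p,q] = q − p.
The resulting 11×18 matrix has rank 6, and its Smith normal form has invariant factors (1,1,1,1,1,1).

∂_2: C_2 → C_1 acts by ∂[p,q,r] = [q,r] − [p,r] + [p,q]. For instance
  ∂cdh = dh − ch + cd,
  ∂acj = cj − aj + ac.
This gives a 18×12 integer matrix of rank 12; reducing to Smith normal form yields diagonal entries (1,1,1,1,1,1,1,1,1,1,1,2).

Now H_k = ker ∂_k / im ∂_{k+1}, so:

  H_0: rank C_0 − rank ∂_1 = 11 − 6 = 5, and the invariant factors of ∂_1 are all 1, so H_0 = Z^5.
  H_1: rank ker ∂_1 − rank ∂_2 = (18 − 6) − 12 = 0, and ∂_2 has invariant factor 2 > 1, so H_1 = Z_2.
  H_2: rank ker ∂_2 − rank ∂_3 = (12 − 12) − 0 = 0, and there is no ∂_3, so H_2 = 0.

Hence the Betti numbers are b_0 = 5, b_1 = 0, b_2 = 0.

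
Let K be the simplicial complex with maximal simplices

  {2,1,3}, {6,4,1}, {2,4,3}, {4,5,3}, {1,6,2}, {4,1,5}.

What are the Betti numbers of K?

Take the total order 1 < 2 < 3 < 4 < 5 < 6 on the vertex set. Then K (dimension 2) consists of the simplices:

  0-simplices (6): [1], [2], [3], [4], [5], [6]
  1-simplices (12): [1,2], [1,3], [1,4], [1,5], [1,6], [2,3], [2,4], [2,6], [3,4], [3,5], [4,5], [4,6]
  2-simplices (6): [1,2,3], [1,2,6], [1,4,5], [1,4,6], [2,3,4], [3,4,5]

so the chain groups are C_0 ≅ Z^6, C_1 ≅ Z^12, C_2 ≅ Z^6.

Boundary ∂_1: C_1 → C_0 is given by ∂[p,q] = [q] − [p].
This gives a 6×12 integer matrix of rank 5; reducing to Smith normal form yields diagonal entries (1,1,1,1,1).

Boundary ∂_2: C_2 → C_1 sends each 2-simplex [p,q,r] to [q,r] − [p,r] + [p,q]. For instance
  ∂[3,4,5] = [4,5] − [3,5] + [3,4],
  ∂[1,2,3] = [2,3] − [1,3] + [1,2].
The 12×6 boundary matrix has rank 6 and Smith normal form diag(1,1,1,1,1,1).

From H_k ≅ ker(∂_k) / im(∂_{k+1}) we obtain:

  H_0: rank C_0 − rank ∂_1 = 6 − 5 = 1, and the invariant factors of ∂_1 are all 1, so H_0 = Z.
  H_1: rank ker ∂_1 − rank ∂_2 = (12 − 5) − 6 = 1, and the invariant factors of ∂_2 are all 1, so H_1 = Z.
  H_2: rank ker ∂_2 − rank ∂_3 = (6 − 6) − 0 = 0, and there is no ∂_3, so H_2 = 0.

As a check, the Euler characteristic is 6 − 12 + 6 = 0, which agrees with 1 − 1 + 0 = 0.

Hence the Betti numbers are b_0 = 1, b_1 = 1, b_2 = 0.

b_0 = 1, b_1 = 1, b_2 = 0.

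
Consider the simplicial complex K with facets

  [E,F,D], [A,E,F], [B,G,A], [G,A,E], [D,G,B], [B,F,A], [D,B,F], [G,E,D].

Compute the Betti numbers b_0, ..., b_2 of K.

b_0 = 1, b_1 = 0, b_2 = 1.

K has 6 vertices, 12 edges, 8 triangles.
rank ∂_0 = 0, rank ∂_1 = 5 ⇒ b_0 = 6 − 0 − 5 = 1; all invariant factors of ∂_1 are 1 so no torsion. So H_0 ≅ Z.
rank ∂_1 = 5, rank ∂_2 = 7 ⇒ b_1 = 12 − 5 − 7 = 0; all invariant factors of ∂_2 are 1 so no torsion. So H_1 ≅ 0.
rank ∂_2 = 7, rank ∂_3 = 0 ⇒ b_2 = 8 − 7 − 0 = 1. So H_2 ≅ Z.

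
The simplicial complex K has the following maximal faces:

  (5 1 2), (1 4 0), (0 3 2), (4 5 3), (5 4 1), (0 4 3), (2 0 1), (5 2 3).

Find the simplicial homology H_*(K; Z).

H_0 ≅ Z,  H_1 = 0,  H_2 ≅ Z.

Order the vertices as 0 < 1 < 2 < 3 < 4 < 5. Listing each simplex with vertices in this order, K has dimension 2 with simplices:

  0-simplices (6): [0], [1], [2], [3], [4], [5]
  1-simplices (12): [0,1], [0,2], [0,3], [0,4], [1,2], [1,4], [1,5], [2,3], [2,5], [3,4], [3,5], [4,5]
  2-simplices (8): [0,1,2], [0,1,4], [0,2,3], [0,3,4], [1,2,5], [1,4,5], [2,3,5], [3,4,5]

so the chain groups are C_0 ≅ Z^6, C_1 ≅ Z^12, C_2 ≅ Z^8.

Boundary ∂_1: C_1 → C_0 sends each edge [p,q] (with p < q) to q − p.
As a 6×12 matrix over Z this has rank 5, with invariant factors (1,1,1,1,1).

∂_2: C_2 → C_1 sends each 2-simplex [p,q,r] to [q,r] − [p,r] + [p,q]. For instance
  ∂[2,3,5] = [3,5] − [2,5] + [2,3],
  ∂[0,1,4] = [1,4] − [0,4] + [0,1].
This gives a 12×8 integer matrix of rank 7; reducing to Smith normal form yields diagonal entries (1,1,1,1,1,1,1).

Now H_k = ker ∂_k / im ∂_{k+1}, so:

  H_0: rank C_0 − rank ∂_1 = 6 − 5 = 1, and the invariant factors of ∂_1 are all 1, so H_0 = Z.
  H_1: rank ker ∂_1 − rank ∂_2 = (12 − 5) − 7 = 0, and the invariant factors of ∂_2 are all 1, so H_1 = 0.
  H_2: rank ker ∂_2 − rank ∂_3 = (8 − 7) − 0 = 1, and there is no ∂_3, so H_2 = Z.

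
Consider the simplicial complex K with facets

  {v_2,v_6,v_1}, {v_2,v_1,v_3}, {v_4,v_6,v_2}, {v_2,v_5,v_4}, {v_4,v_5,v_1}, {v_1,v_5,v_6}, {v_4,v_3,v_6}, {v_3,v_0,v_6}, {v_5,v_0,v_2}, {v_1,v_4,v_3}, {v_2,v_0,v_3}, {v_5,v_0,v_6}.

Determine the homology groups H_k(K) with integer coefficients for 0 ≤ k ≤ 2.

H_0 = Z,  H_1 = Z/2Z,  H_2 = 0.

K has 7 vertices, 18 edges, 12 triangles.
rank ∂_0 = 0, rank ∂_1 = 6 ⇒ b_0 = 7 − 0 − 6 = 1; all invariant factors of ∂_1 are 1 so no torsion. So H_0 = Z.
rank ∂_1 = 6, rank ∂_2 = 12 ⇒ b_1 = 18 − 6 − 12 = 0; ∂_2 has invariant factor(s) [2] giving torsion. So H_1 = Z/2Z.
rank ∂_2 = 12, rank ∂_3 = 0 ⇒ b_2 = 12 − 12 − 0 = 0. So H_2 = 0.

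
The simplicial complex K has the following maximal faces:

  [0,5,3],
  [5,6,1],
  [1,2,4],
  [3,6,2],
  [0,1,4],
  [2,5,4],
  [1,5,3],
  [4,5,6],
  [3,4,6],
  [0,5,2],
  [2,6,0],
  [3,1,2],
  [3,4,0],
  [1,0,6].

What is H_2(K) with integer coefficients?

K has 7 vertices, 21 edges, 14 triangles.
rank ∂_2 = 13, rank ∂_3 = 0 ⇒ b_2 = 14 − 13 − 0 = 1. So H_2 ≅ Z.

H_2 = Z.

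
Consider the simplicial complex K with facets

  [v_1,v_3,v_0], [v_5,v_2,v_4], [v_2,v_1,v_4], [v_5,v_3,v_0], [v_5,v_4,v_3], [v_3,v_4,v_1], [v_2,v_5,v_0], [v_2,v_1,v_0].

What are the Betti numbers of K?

b_0 = 1, b_1 = 0, b_2 = 1.

Order the vertices as v_0 < v_1 < v_2 < v_3 < v_4 < v_5. Listing each simplex with vertices in this order, K has dimension 2 with simplices:

  0-simplices (6): [v_0], [v_1], [v_2], [v_3], [v_4], [v_5]
  1-simplices (12): [v_0,v_1], [v_0,v_2], [v_0,v_3], [v_0,v_5], [v_1,v_2], [v_1,v_3], [v_1,v_4], [v_2,v_4], [v_2,v_5], [v_3,v_4], [v_3,v_5], [v_4,v_5]
  2-simplices (8): [v_0,v_1,v_2], [v_0,v_1,v_3], [v_0,v_2,v_5], [v_0,v_3,v_5], [v_1,v_2,v_4], [v_1,v_3,v_4], [v_2,v_4,v_5], [v_3,v_4,v_5]

Hence C_0 ≅ Z^6, C_1 ≅ Z^12, C_2 ≅ Z^8.

∂_1: C_1 → C_0 maps an edge to its endpoints' difference, ∂[p,q] = q − p. For instance
  ∂[v_1,v_2] = [v_2] − [v_1].
The resulting 6×12 matrix has rank 5, and its Smith normal form has invariant factors (1,1,1,1,1).

The boundary map ∂_2: C_2 → C_1 maps a triangle to the signed sum of its edges. For instance
  ∂[v_0,v_3,v_5] = [v_3,v_5] − [v_0,v_5] + [v_0,v_3],
  ∂[v_1,v_2,v_4] = [v_2,v_4] − [v_1,v_4] + [v_1,v_2].
This gives a 12×8 integer matrix of rank 7; reducing to Smith normal form yields diagonal entries (1,1,1,1,1,1,1).

Now H_k = ker ∂_k / im ∂_{k+1}, so:

  H_0: rank C_0 − rank ∂_1 = 6 − 5 = 1, and the invariant factors of ∂_1 are all 1, so H_0 ≅ Z.
  H_1: rank ker ∂_1 − rank ∂_2 = (12 − 5) − 7 = 0, and the invariant factors of ∂_2 are all 1, so H_1 ≅ 0.
  H_2: rank ker ∂_2 − rank ∂_3 = (8 − 7) − 0 = 1, and there is no ∂_3, so H_2 ≅ Z.

(K is a triangulation of the 2-sphere S^2.)

Hence the Betti numbers are b_0 = 1, b_1 = 0, b_2 = 1.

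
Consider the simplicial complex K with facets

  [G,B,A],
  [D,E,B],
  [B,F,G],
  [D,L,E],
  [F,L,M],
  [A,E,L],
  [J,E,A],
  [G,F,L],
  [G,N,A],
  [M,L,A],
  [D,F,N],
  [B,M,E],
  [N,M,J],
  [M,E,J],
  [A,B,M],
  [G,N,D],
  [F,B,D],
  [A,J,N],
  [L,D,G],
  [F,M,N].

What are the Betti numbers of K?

b_0 = 1, b_1 = 1, b_2 = 0.

Take the total order A < B < D < E < F < G < J < L < M < N on the vertex set. Then K (dimension 2) consists of the simplices:

  0-simplices (10): A, B, D, E, F, G, J, L, M, N
  1-simplices (30): AB, AE, AG, AJ, AL, AM, AN, BD, BE, BF, BG, BM, DE, DF, DG, DL, DN, EJ, EL, EM, FG, FL, FM, FN, GL, GN, JM, JN, LM, MN
  2-simplices (20): ABG, ABM, AEJ, AEL, AGN, AJN, ALM, BDE, BDF, BEM, BFG, DEL, DFN, DGL, DGN, EJM, FGL, FLM, FMN, JMN

Hence C_0 ≅ Z^10, C_1 ≅ Z^30, C_2 ≅ Z^20.

∂_1: C_1 → C_0 maps an edge to its endpoints' difference, ∂[p,q] = q − p. For instance
  ∂DG = G − D.
The resulting 10×30 matrix has rank 9, and its Smith normal form has invariant factors (1,1,1,1,1,1,1,1,1).

Boundary ∂_2: C_2 → C_1 sends each 2-simplex [p,q,r] to [q,r] − [p,r] + [p,q]. For instance
  ∂BDF = DF − BF + BD,
  ∂FLM = LM − FM + FL.
As a 30×20 matrix over Z this has rank 20, with invariant factors (1,1,1,1,1,1,1,1,1,1,1,1,1,1,1,1,1,1,1,2).

Reading off H_k = ker ∂_k / im ∂_{k+1}:

  H_0: rank C_0 − rank ∂_1 = 10 − 9 = 1, and the invariant factors of ∂_1 are all 1, so H_0 = Z.
  H_1: rank ker ∂_1 − rank ∂_2 = (30 − 9) − 20 = 1, and ∂_2 has invariant factor 2 > 1, so H_1 = Z × Z/2.
  H_2: rank ker ∂_2 − rank ∂_3 = (20 − 20) − 0 = 0, and there is no ∂_3, so H_2 = 0.

As a check, the Euler characteristic is 10 − 30 + 20 = 0, which agrees with 1 − 1 + 0 = 0.

Hence the Betti numbers are b_0 = 1, b_1 = 1, b_2 = 0.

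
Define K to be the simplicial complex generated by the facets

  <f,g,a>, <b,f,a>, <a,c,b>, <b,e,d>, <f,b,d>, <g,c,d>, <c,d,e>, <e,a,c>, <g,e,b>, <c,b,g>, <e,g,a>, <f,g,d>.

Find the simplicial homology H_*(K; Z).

Take the total order a < b < c < d < e < f < g on the vertex set. Then K (dimension 2) consists of the simplices:

  0-simplices (7): a, b, c, d, e, f, g
  1-simplices (18): ab, ac, ae, af, ag, bc, bd, be, bf, bg, cd, ce, cg, de, df, dg, eg, fg
  2-simplices (12): abc, abf, ace, aeg, afg, bcg, bde, bdf, beg, cde, cdg, dfg

Hence C_0 ≅ Z^7, C_1 ≅ Z^18, C_2 ≅ Z^12.

The boundary map ∂_1: C_1 → C_0 maps an edge to its endpoints' difference, ∂[p,q] = q − p. For instance
  ∂cg = g − c.
As a 7×18 matrix over Z this has rank 6, with invariant factors (1,1,1,1,1,1).

Boundary ∂_2: C_2 → C_1 sends each 2-simplex [p,q,r] to [q,r] − [p,r] + [p,q]. For instance
  ∂ace = ce − ae + ac,
  ∂abc = bc − ac + ab.
This gives a 18×12 integer matrix of rank 12; reducing to Smith normal form yields diagonal entries (1,1,1,1,1,1,1,1,1,1,1,2).

Now H_k = ker ∂_k / im ∂_{k+1}, so:

  H_0: rank C_0 − rank ∂_1 = 7 − 6 = 1, and the invariant factors of ∂_1 are all 1, so H_0 ≅ Z.
  H_1: rank ker ∂_1 − rank ∂_2 = (18 − 6) − 12 = 0, and ∂_2 has invariant factor 2 > 1, so H_1 ≅ Z/2.
  H_2: rank ker ∂_2 − rank ∂_3 = (12 − 12) − 0 = 0, and there is no ∂_3, so H_2 ≅ 0.

(K is a triangulation of the real projective plane RP^2.)

H_0 ≅ Z,  H_1 ≅ Z/2,  H_2 = 0.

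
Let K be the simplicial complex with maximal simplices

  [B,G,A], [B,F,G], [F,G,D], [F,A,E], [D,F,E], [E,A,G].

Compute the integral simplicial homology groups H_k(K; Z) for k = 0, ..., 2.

H_0 ≅ Z,  H_1 ≅ Z,  H_2 = 0.

Fix the vertex order A < B < D < E < F < G and write every simplex with vertices in increasing order. Then dim K = 2 and the simplices of K are:

  0-simplices (6): A, B, D, E, F, G
  1-simplices (12): AB, AE, AF, AG, BF, BG, DE, DF, DG, EF, EG, FG
  2-simplices (6): ABG, AEF, AEG, BFG, DEF, DFG

giving chain groups C_0 ≅ Z^6, C_1 ≅ Z^12, C_2 ≅ Z^6.

∂_1: C_1 → C_0 sends each edge [p,q] (with p < q) to q − p. For instance
  ∂AB = B − A.
As a 6×12 matrix over Z this has rank 5, with invariant factors (1,1,1,1,1).

Boundary ∂_2: C_2 → C_1 sends each 2-simplex [p,q,r] to [q,r] − [p,r] + [p,q]. For instance
  ∂DFG = FG − DG + DF,
  ∂DEF = EF − DF + DE.
As a 12×6 matrix over Z this has rank 6, with invariant factors (1,1,1,1,1,1).

From H_k ≅ ker(∂_k) / im(∂_{k+1}) we obtain:

  H_0: rank C_0 − rank ∂_1 = 6 − 5 = 1, and the invariant factors of ∂_1 are all 1, so H_0 ≅ Z.
  H_1: rank ker ∂_1 − rank ∂_2 = (12 − 5) − 6 = 1, and the invariant factors of ∂_2 are all 1, so H_1 ≅ Z.
  H_2: rank ker ∂_2 − rank ∂_3 = (6 − 6) − 0 = 0, and there is no ∂_3, so H_2 ≅ 0.

As a check, the Euler characteristic is 6 − 12 + 6 = 0, which agrees with 1 − 1 + 0 = 0.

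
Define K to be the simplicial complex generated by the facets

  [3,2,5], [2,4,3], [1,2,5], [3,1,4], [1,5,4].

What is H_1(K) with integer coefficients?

H_1 = Z.

Take the total order 1 < 2 < 3 < 4 < 5 on the vertex set. Then K (dimension 2) consists of the simplices:

  0-simplices (5): [1], [2], [3], [4], [5]
  1-simplices (10): [1,2], [1,3], [1,4], [1,5], [2,3], [2,4], [2,5], [3,4], [3,5], [4,5]
  2-simplices (5): [1,2,5], [1,3,4], [1,4,5], [2,3,4], [2,3,5]

so the chain groups are C_0 ≅ Z^5, C_1 ≅ Z^10, C_2 ≅ Z^5.

∂_1: C_1 → C_0 sends each edge [p,q] (with p < q) to q − p.
As a 5×10 matrix over Z this has rank 4, with invariant factors (1,1,1,1).

The boundary map ∂_2: C_2 → C_1 acts by ∂[p,q,r] = [q,r] − [p,r] + [p,q]. For instance
  ∂[1,4,5] = [4,5] − [1,5] + [1,4],
  ∂[1,2,5] = [2,5] − [1,5] + [1,2].
The 10×5 boundary matrix has rank 5 and Smith normal form diag(1,1,1,1,1).

Now H_k = ker ∂_k / im ∂_{k+1}, so:

  H_1: rank ker ∂_1 − rank ∂_2 = (10 − 4) − 5 = 1, and the invariant factors of ∂_2 are all 1, so H_1 ≅ Z.

(K is a triangulation of the Möbius band.)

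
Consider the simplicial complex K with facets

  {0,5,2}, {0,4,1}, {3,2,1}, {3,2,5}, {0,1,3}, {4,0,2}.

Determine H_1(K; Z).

K has 6 vertices, 12 edges, 6 triangles.
rank ∂_1 = 5, rank ∂_2 = 6 ⇒ b_1 = 12 − 5 − 6 = 1; all invariant factors of ∂_2 are 1 so no torsion. So H_1 = Z.

H_1 = Z.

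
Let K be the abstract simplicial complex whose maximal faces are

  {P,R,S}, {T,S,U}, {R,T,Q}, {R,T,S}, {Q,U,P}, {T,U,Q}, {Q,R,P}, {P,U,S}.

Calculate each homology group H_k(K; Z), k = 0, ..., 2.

Take the total order P < Q < R < S < T < U on the vertex set. Then K (dimension 2) consists of the simplices:

  0-simplices (6): P, Q, R, S, T, U
  1-simplices (12): PQ, PR, PS, PU, QR, QT, QU, RS, RT, ST, SU, TU
  2-simplices (8): PQR, PQU, PRS, PSU, QRT, QTU, RST, STU

Hence C_0 ≅ Z^6, C_1 ≅ Z^12, C_2 ≅ Z^8.

∂_1: C_1 → C_0 is given by ∂[p,q] = [q] − [p].
As a 6×12 matrix over Z this has rank 5, with invariant factors (1,1,1,1,1).

The boundary map ∂_2: C_2 → C_1 maps a triangle to the signed sum of its edges. For instance
  ∂QRT = RT − QT + QR,
  ∂PSU = SU − PU + PS.
As a 12×8 matrix over Z this has rank 7, with invariant factors (1,1,1,1,1,1,1).

Now H_k = ker ∂_k / im ∂_{k+1}, so:

  H_0: rank C_0 − rank ∂_1 = 6 − 5 = 1, and the invariant factors of ∂_1 are all 1, so H_0 = Z.
  H_1: rank ker ∂_1 − rank ∂_2 = (12 − 5) − 7 = 0, and the invariant factors of ∂_2 are all 1, so H_1 = 0.
  H_2: rank ker ∂_2 − rank ∂_3 = (8 − 7) − 0 = 1, and there is no ∂_3, so H_2 = Z.

As a check, the Euler characteristic is 6 − 12 + 8 = 2, which agrees with 1 − 0 + 1 = 2.

H_0 ≅ Z,  H_1 = 0,  H_2 ≅ Z.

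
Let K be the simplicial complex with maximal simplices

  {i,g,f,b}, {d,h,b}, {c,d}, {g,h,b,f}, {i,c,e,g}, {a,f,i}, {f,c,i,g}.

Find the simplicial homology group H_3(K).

H_3 ≅ 0.

Order the vertices as a < b < c < d < e < f < g < h < i. Listing each simplex with vertices in this order, K has dimension 3 with simplices:

  0-simplices (9): a, b, c, d, e, f, g, h, i
  1-simplices (20): af, ai, bd, bf, bg, bh, bi, cd, ce, cf, cg, ci, dh, eg, ei, fg, fh, fi, gh, gi
  2-simplices (15): afi, bdh, bfg, bfh, bfi, bgh, bgi, ceg, cei, cfg, cfi, cgi, egi, fgh, fgi
  3-simplices (4): bfgh, bfgi, cegi, cfgi

giving chain groups C_0 ≅ Z^9, C_1 ≅ Z^20, C_2 ≅ Z^15, C_3 ≅ Z^4.

The boundary map ∂_1: C_1 → C_0 maps an edge to its endpoints' difference, ∂[p,q] = q − p.
As a 9×20 matrix over Z this has rank 8, with invariant factors (1,1,1,1,1,1,1,1).

The boundary map ∂_2: C_2 → C_1 maps a triangle to the signed sum of its edges. For instance
  ∂bgh = gh − bh + bg,
  ∂fgh = gh − fh + fg.
As a 20×15 matrix over Z this has rank 11, with invariant factors (1,1,1,1,1,1,1,1,1,1,1).

∂_3: C_3 → C_2 sends each 3-simplex σ to the alternating sum Σ_i (−1)^i (σ with its i-th vertex removed). For instance
  ∂cegi = egi − cgi + cei − ceg,
  ∂bfgh = fgh − bgh + bfh − bfg.
This gives a 15×4 integer matrix of rank 4; reducing to Smith normal form yields diagonal entries (1,1,1,1).

Now H_k = ker ∂_k / im ∂_{k+1}, so:

  H_3: rank ker ∂_3 − rank ∂_4 = (4 − 4) − 0 = 0, and there is no ∂_4, so H_3 = 0.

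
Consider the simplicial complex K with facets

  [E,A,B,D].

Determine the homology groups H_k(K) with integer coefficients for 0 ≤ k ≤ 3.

Order the vertices as A < B < D < E. Listing each simplex with vertices in this order, K has dimension 3 with simplices:

  0-simplices (4): A, B, D, E
  1-simplices (6): AB, AD, AE, BD, BE, DE
  2-simplices (4): ABD, ABE, ADE, BDE
  3-simplices (1): ABDE

Hence C_0 ≅ Z^4, C_1 ≅ Z^6, C_2 ≅ Z^4, C_3 ≅ Z^1.

∂_1: C_1 → C_0 maps an edge to its endpoints' difference, ∂[p,q] = q − p.
The resulting 4×6 matrix has rank 3, and its Smith normal form has invariant factors (1,1,1).

The boundary map ∂_2: C_2 → C_1 maps a triangle to the signed sum of its edges. For instance
  ∂BDE = DE − BE + BD,
  ∂ABD = BD − AD + AB.
The resulting 6×4 matrix has rank 3, and its Smith normal form has invariant factors (1,1,1).

∂_3: C_3 → C_2 sends each 3-simplex σ to the alternating sum Σ_i (−1)^i (σ with its i-th vertex removed). For instance
  ∂ABDE = BDE − ADE + ABE − ABD.
The 4×1 boundary matrix has rank 1 and Smith normal form diag(1).

Now H_k = ker ∂_k / im ∂_{k+1}, so:

  H_0: rank C_0 − rank ∂_1 = 4 − 3 = 1, and the invariant factors of ∂_1 are all 1, so H_0 ≅ Z.
  H_1: rank ker ∂_1 − rank ∂_2 = (6 − 3) − 3 = 0, and the invariant factors of ∂_2 are all 1, so H_1 ≅ 0.
  H_2: rank ker ∂_2 − rank ∂_3 = (4 − 3) − 1 = 0, and the invariant factors of ∂_3 are all 1, so H_2 ≅ 0.
  H_3: rank ker ∂_3 − rank ∂_4 = (1 − 1) − 0 = 0, and there is no ∂_4, so H_3 ≅ 0.

(K is a triangulation of the 3-simplex.)

H_0 ≅ Z,  H_1 = 0,  H_2 = 0,  H_3 = 0.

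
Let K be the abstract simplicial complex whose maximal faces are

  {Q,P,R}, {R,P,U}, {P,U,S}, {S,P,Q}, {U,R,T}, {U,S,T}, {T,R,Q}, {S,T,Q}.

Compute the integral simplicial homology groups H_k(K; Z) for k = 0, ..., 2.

H_0 ≅ Z,  H_1 = 0,  H_2 ≅ Z.

Fix the vertex order P < Q < R < S < T < U and write every simplex with vertices in increasing order. Then dim K = 2 and the simplices of K are:

  0-simplices (6): P, Q, R, S, T, U
  1-simplices (12): PQ, PR, PS, PU, QR, QS, QT, RT, RU, ST, SU, TU
  2-simplices (8): PQR, PQS, PRU, PSU, QRT, QST, RTU, STU

so the chain groups are C_0 ≅ Z^6, C_1 ≅ Z^12, C_2 ≅ Z^8.

Boundary ∂_1: C_1 → C_0 sends each edge [p,q] (with p < q) to q − p.
As a 6×12 matrix over Z this has rank 5, with invariant factors (1,1,1,1,1).

Boundary ∂_2: C_2 → C_1 acts by ∂[p,q,r] = [q,r] − [p,r] + [p,q]. For instance
  ∂QRT = RT − QT + QR,
  ∂PRU = RU − PU + PR.
The 12×8 boundary matrix has rank 7 and Smith normal form diag(1,1,1,1,1,1,1).

From H_k ≅ ker(∂_k) / im(∂_{k+1}) we obtain:

  H_0: rank C_0 − rank ∂_1 = 6 − 5 = 1, and the invariant factors of ∂_1 are all 1, so H_0 ≅ Z.
  H_1: rank ker ∂_1 − rank ∂_2 = (12 − 5) − 7 = 0, and the invariant factors of ∂_2 are all 1, so H_1 ≅ 0.
  H_2: rank ker ∂_2 − rank ∂_3 = (8 − 7) − 0 = 1, and there is no ∂_3, so H_2 ≅ Z.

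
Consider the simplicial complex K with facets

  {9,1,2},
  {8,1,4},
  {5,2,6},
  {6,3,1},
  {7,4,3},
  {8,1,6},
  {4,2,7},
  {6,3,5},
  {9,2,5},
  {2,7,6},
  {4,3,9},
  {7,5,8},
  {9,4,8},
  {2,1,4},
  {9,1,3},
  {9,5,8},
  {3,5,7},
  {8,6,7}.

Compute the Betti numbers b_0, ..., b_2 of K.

b_0 = 1, b_1 = 1, b_2 = 0.

Order the vertices as 1 < 2 < 3 < 4 < 5 < 6 < 7 < 8 < 9. Listing each simplex with vertices in this order, K has dimension 2 with simplices:

  0-simplices (9): [1], [2], [3], [4], [5], [6], [7], [8], [9]
  1-simplices (27): (27 of them)
  2-simplices (18): [1,2,4], [1,2,9], [1,3,6], [1,3,9], [1,4,8], [1,6,8], [2,4,7], [2,5,6], [2,5,9], [2,6,7], [3,4,7], [3,4,9], [3,5,6], [3,5,7], [4,8,9], [5,7,8], [5,8,9], [6,7,8]

Hence C_0 ≅ Z^9, C_1 ≅ Z^27, C_2 ≅ Z^18.

∂_1: C_1 → C_0 is given by ∂[p,q] = [q] − [p]. For instance
  ∂[5,6] = [6] − [5].
As a 9×27 matrix over Z this has rank 8, with invariant factors (1,1,1,1,1,1,1,1).

The boundary map ∂_2: C_2 → C_1 sends each 2-simplex [p,q,r] to [q,r] − [p,r] + [p,q]. For instance
  ∂[6,7,8] = [7,8] − [6,8] + [6,7],
  ∂[1,3,6] = [3,6] − [1,6] + [1,3].
The 27×18 boundary matrix has rank 18 and Smith normal form diag(1,1,1,1,1,1,1,1,1,1,1,1,1,1,1,1,1,2).

Reading off H_k = ker ∂_k / im ∂_{k+1}:

  H_0: rank C_0 − rank ∂_1 = 9 − 8 = 1, and the invariant factors of ∂_1 are all 1, so H_0 = Z.
  H_1: rank ker ∂_1 − rank ∂_2 = (27 − 8) − 18 = 1, and ∂_2 has invariant factor 2 > 1, so H_1 = Z ⊕ Z/2Z.
  H_2: rank ker ∂_2 − rank ∂_3 = (18 − 18) − 0 = 0, and there is no ∂_3, so H_2 = 0.

As a check, the Euler characteristic is 9 − 27 + 18 = 0, which agrees with 1 − 1 + 0 = 0.
(K is a triangulation of the Klein bottle.)

Hence the Betti numbers are b_0 = 1, b_1 = 1, b_2 = 0.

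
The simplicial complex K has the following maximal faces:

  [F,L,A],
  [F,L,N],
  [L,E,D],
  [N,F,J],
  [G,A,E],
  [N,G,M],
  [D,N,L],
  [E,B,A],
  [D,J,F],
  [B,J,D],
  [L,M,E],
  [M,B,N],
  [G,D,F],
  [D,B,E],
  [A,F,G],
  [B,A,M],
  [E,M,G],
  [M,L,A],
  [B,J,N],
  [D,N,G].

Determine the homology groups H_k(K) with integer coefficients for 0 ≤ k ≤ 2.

K has 10 vertices, 30 edges, 20 triangles.
rank ∂_0 = 0, rank ∂_1 = 9 ⇒ b_0 = 10 − 0 − 9 = 1; all invariant factors of ∂_1 are 1 so no torsion. So H_0 = Z.
rank ∂_1 = 9, rank ∂_2 = 20 ⇒ b_1 = 30 − 9 − 20 = 1; ∂_2 has invariant factor(s) [2] giving torsion. So H_1 = Z ⊕ Z/2Z.
rank ∂_2 = 20, rank ∂_3 = 0 ⇒ b_2 = 20 − 20 − 0 = 0. So H_2 = 0.

H_0 = Z,  H_1 = Z ⊕ Z/2Z,  H_2 = 0.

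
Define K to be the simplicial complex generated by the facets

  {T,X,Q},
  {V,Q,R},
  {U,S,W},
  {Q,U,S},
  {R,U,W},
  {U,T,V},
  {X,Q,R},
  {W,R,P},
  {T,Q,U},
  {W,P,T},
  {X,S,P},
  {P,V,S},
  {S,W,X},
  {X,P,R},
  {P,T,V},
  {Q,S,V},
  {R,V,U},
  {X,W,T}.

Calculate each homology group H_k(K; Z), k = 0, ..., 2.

Fix the vertex order P < Q < R < S < T < U < V < W < X and write every simplex with vertices in increasing order. Then dim K = 2 and the simplices of K are:

  0-simplices (9): P, Q, R, S, T, U, V, W, X
  1-simplices (27): PR, PS, PT, PV, PW, PX, QR, QS, QT, QU, QV, QX, RU, RV, RW, RX, SU, SV, SW, SX, TU, TV, TW, TX, UV, UW, WX
  2-simplices (18): PRW, PRX, PSV, PSX, PTV, PTW, QRV, QRX, QSU, QSV, QTU, QTX, RUV, RUW, SUW, SWX, TUV, TWX

so the chain groups are C_0 ≅ Z^9, C_1 ≅ Z^27, C_2 ≅ Z^18.

∂_1: C_1 → C_0 maps an edge to its endpoints' difference, ∂[p,q] = q − p. For instance
  ∂TW = W − T.
This gives a 9×27 integer matrix of rank 8; reducing to Smith normal form yields diagonal entries (1,1,1,1,1,1,1,1).

The boundary map ∂_2: C_2 → C_1 acts by ∂[p,q,r] = [q,r] − [p,r] + [p,q]. For instance
  ∂PSX = SX − PX + PS,
  ∂QRX = RX − QX + QR.
As a 27×18 matrix over Z this has rank 18, with invariant factors (1,1,1,1,1,1,1,1,1,1,1,1,1,1,1,1,1,2).

Now H_k = ker ∂_k / im ∂_{k+1}, so:

  H_0: rank C_0 − rank ∂_1 = 9 − 8 = 1, and the invariant factors of ∂_1 are all 1, so H_0 ≅ Z.
  H_1: rank ker ∂_1 − rank ∂_2 = (27 − 8) − 18 = 1, and ∂_2 has invariant factor 2 > 1, so H_1 ≅ Z ⊕ Z/2Z.
  H_2: rank ker ∂_2 − rank ∂_3 = (18 − 18) − 0 = 0, and there is no ∂_3, so H_2 ≅ 0.

H_0 = Z,  H_1 = Z ⊕ Z/2Z,  H_2 = 0.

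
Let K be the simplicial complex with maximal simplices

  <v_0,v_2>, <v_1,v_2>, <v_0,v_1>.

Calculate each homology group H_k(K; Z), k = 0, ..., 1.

K has 3 vertices, 3 edges.
rank ∂_0 = 0, rank ∂_1 = 2 ⇒ b_0 = 3 − 0 − 2 = 1; all invariant factors of ∂_1 are 1 so no torsion. So H_0 ≅ Z.
rank ∂_1 = 2, rank ∂_2 = 0 ⇒ b_1 = 3 − 2 − 0 = 1. So H_1 ≅ Z.

H_0 = Z,  H_1 = Z.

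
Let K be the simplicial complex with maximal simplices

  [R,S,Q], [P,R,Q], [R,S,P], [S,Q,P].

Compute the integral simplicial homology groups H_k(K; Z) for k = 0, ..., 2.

Fix the vertex order P < Q < R < S and write every simplex with vertices in increasing order. Then dim K = 2 and the simplices of K are:

  0-simplices (4): P, Q, R, S
  1-simplices (6): PQ, PR, PS, QR, QS, RS
  2-simplices (4): PQR, PQS, PRS, QRS

giving chain groups C_0 ≅ Z^4, C_1 ≅ Z^6, C_2 ≅ Z^4.

Boundary ∂_1: C_1 → C_0 is given by ∂[p,q] = [q] − [p].
This gives a 4×6 integer matrix of rank 3; reducing to Smith normal form yields diagonal entries (1,1,1).

The boundary map ∂_2: C_2 → C_1 maps a triangle to the signed sum of its edges. For instance
  ∂PRS = RS − PS + PR,
  ∂PQR = QR − PR + PQ.
This gives a 6×4 integer matrix of rank 3; reducing to Smith normal form yields diagonal entries (1,1,1).

Reading off H_k = ker ∂_k / im ∂_{k+1}:

  H_0: rank C_0 − rank ∂_1 = 4 − 3 = 1, and the invariant factors of ∂_1 are all 1, so H_0 ≅ Z.
  H_1: rank ker ∂_1 − rank ∂_2 = (6 − 3) − 3 = 0, and the invariant factors of ∂_2 are all 1, so H_1 ≅ 0.
  H_2: rank ker ∂_2 − rank ∂_3 = (4 − 3) − 0 = 1, and there is no ∂_3, so H_2 ≅ Z.

As a check, the Euler characteristic is 4 − 6 + 4 = 2, which agrees with 1 − 0 + 1 = 2.

H_0 = Z,  H_1 = 0,  H_2 = Z.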